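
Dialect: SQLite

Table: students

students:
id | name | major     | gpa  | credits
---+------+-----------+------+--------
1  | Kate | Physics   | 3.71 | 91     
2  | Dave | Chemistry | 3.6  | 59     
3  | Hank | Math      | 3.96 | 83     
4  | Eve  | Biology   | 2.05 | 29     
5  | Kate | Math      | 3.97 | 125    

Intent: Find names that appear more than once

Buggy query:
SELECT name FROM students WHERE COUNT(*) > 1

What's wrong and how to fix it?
Bug: COUNT(*) is an aggregate and cannot be used in WHERE

Fix: GROUP BY name, then filter groups with HAVING COUNT(*) > 1

Corrected query:
SELECT name FROM students GROUP BY name HAVING COUNT(*) > 1

Result:
name
----
Kate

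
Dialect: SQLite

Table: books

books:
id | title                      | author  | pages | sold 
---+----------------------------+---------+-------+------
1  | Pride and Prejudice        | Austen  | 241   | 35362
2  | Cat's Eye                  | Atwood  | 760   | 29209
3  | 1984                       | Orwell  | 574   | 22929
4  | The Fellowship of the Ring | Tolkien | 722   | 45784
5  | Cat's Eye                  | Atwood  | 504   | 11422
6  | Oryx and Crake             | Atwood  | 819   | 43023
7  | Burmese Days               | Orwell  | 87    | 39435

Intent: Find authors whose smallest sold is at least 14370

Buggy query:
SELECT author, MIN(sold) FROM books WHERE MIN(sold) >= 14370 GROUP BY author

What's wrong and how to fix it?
Bug: Aggregates like MIN are computed per group after WHERE runs

Fix: Replace WHERE with HAVING after the GROUP BY

Corrected query:
SELECT author, MIN(sold) FROM books GROUP BY author HAVING MIN(sold) >= 14370

Result:
author  | MIN(sold)
--------+----------
Austen  | 35362    
Orwell  | 22929    
Tolkien | 45784    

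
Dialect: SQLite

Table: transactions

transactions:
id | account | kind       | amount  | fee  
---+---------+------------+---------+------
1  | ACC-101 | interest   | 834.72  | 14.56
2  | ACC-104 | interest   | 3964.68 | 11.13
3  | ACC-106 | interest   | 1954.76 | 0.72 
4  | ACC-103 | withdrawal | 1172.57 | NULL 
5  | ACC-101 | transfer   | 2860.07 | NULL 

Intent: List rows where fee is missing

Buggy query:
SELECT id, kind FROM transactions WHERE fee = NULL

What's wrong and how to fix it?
Bug: '= NULL' is always unknown in SQL three-valued logic, so no rows match

Fix: Use IS NULL to test for NULL

Corrected query:
SELECT id, kind FROM transactions WHERE fee IS NULL

Result:
id | kind      
---+-----------
4  | withdrawal
5  | transfer  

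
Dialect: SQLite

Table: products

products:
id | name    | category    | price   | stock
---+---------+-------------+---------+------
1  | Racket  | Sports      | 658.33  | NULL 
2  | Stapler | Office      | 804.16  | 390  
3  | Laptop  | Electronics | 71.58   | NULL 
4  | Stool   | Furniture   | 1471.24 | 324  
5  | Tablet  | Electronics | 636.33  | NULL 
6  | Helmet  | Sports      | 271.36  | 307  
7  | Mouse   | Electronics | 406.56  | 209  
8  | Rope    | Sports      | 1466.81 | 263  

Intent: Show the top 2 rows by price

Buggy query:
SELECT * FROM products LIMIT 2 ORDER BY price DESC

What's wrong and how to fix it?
Bug: ORDER BY cannot follow LIMIT; LIMIT is the final clause

Fix: Swap the clauses: ORDER BY first, then LIMIT

Corrected query:
SELECT * FROM products ORDER BY price DESC LIMIT 2

Result:
id | name  | category  | price   | stock
---+-------+-----------+---------+------
4  | Stool | Furniture | 1471.24 | 324  
8  | Rope  | Sports    | 1466.81 | 263  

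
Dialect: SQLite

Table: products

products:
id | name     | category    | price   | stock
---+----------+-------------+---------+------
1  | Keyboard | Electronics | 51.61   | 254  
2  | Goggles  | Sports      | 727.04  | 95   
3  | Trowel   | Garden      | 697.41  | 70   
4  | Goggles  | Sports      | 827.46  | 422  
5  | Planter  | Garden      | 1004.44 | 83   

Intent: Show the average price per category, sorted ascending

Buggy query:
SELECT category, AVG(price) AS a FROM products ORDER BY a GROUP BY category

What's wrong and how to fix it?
Bug: GROUP BY must precede ORDER BY

Fix: Reorder: SELECT … FROM … GROUP BY … ORDER BY …

Corrected query:
SELECT category, AVG(price) AS a FROM products GROUP BY category ORDER BY a

Result:
category    | a      
------------+--------
Electronics | 51.61  
Sports      | 777.25 
Garden      | 850.925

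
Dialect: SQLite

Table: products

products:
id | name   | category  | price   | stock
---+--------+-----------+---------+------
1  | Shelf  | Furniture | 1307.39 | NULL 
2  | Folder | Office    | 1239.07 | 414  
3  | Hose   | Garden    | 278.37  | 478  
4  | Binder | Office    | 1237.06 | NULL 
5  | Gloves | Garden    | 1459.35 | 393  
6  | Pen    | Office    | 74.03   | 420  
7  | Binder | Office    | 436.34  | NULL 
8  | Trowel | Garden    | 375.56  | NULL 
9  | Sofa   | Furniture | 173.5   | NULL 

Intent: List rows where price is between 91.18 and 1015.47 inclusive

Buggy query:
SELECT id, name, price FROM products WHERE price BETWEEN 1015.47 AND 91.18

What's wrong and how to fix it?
Bug: BETWEEN expects the lower bound first; with 1015.47 AND 91.18 the range is empty

Fix: Write BETWEEN 91.18 AND 1015.47

Corrected query:
SELECT id, name, price FROM products WHERE price BETWEEN 91.18 AND 1015.47

Result:
id | name   | price 
---+--------+-------
3  | Hose   | 278.37
7  | Binder | 436.34
8  | Trowel | 375.56
9  | Sofa   | 173.5 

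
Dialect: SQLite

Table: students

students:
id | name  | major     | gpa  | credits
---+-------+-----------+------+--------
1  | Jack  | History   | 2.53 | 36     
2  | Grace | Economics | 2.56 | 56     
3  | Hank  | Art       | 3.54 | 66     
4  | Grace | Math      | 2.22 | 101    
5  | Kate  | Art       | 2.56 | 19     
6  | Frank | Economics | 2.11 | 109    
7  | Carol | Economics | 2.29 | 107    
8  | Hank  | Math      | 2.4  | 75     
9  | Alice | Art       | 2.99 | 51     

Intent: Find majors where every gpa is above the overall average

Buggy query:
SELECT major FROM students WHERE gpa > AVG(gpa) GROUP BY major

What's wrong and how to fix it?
Bug: AVG() is an aggregate; it can't sit directly in WHERE

Fix: Compute the overall average in a scalar subquery and compare each group's MIN against it in HAVING

Corrected query:
SELECT major FROM students GROUP BY major HAVING MIN(gpa) > (SELECT AVG(gpa) FROM students)

Result:
(no rows)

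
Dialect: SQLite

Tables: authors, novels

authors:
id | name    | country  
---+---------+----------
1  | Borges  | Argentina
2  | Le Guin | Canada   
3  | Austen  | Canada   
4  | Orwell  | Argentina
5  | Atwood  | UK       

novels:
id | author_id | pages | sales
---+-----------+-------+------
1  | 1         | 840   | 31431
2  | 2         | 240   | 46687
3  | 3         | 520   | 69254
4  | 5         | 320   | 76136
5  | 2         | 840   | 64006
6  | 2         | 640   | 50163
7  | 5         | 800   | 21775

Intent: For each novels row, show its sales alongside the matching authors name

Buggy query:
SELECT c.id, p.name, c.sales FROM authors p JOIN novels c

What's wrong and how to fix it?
Bug: JOIN with no ON clause produces a cartesian product; every novels row pairs with every authors row

Fix: Add ON c.author_id = p.id to the JOIN

Corrected query:
SELECT c.id, p.name, c.sales FROM authors p JOIN novels c ON c.author_id = p.id

Result:
id | name    | sales
---+---------+------
1  | Borges  | 31431
2  | Le Guin | 46687
3  | Austen  | 69254
4  | Atwood  | 76136
5  | Le Guin | 64006
6  | Le Guin | 50163
7  | Atwood  | 21775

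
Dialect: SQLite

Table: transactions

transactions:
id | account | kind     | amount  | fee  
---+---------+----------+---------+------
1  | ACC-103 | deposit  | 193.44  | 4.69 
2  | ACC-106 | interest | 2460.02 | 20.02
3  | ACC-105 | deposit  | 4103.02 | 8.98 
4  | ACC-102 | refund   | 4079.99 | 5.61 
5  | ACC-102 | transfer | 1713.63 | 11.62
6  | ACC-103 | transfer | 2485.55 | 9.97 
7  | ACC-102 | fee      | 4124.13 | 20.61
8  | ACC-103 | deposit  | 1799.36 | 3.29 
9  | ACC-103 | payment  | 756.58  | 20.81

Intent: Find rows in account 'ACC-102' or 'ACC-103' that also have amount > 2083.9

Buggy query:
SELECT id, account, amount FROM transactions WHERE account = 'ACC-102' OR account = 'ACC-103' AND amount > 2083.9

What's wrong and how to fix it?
Bug: AND binds tighter than OR, so this parses as account = 'ACC-102' OR (account = 'ACC-103' AND amount > 2083.9)

Fix: Group the OR with parentheses (or use IN), then AND the threshold

Corrected query:
SELECT id, account, amount FROM transactions WHERE (account = 'ACC-102' OR account = 'ACC-103') AND amount > 2083.9

Result:
id | account | amount 
---+---------+--------
4  | ACC-102 | 4079.99
6  | ACC-103 | 2485.55
7  | ACC-102 | 4124.13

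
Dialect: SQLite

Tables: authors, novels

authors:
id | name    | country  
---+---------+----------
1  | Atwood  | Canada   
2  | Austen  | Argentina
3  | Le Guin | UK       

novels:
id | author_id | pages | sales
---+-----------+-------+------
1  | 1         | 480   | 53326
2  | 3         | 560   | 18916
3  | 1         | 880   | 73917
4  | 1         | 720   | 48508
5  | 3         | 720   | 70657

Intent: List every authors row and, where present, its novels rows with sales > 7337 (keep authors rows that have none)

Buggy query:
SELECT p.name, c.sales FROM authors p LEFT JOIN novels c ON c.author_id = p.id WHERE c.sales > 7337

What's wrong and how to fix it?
Bug: A WHERE condition on the right-hand table after LEFT JOIN drops unmatched parents

Fix: Put 'c.sales > 7337' in the JOIN's ON clause instead of WHERE

Corrected query:
SELECT p.name, c.sales FROM authors p LEFT JOIN novels c ON c.author_id = p.id AND c.sales > 7337

Result:
name    | sales
--------+------
Atwood  | 48508
Atwood  | 53326
Atwood  | 73917
Austen  | NULL 
Le Guin | 18916
Le Guin | 70657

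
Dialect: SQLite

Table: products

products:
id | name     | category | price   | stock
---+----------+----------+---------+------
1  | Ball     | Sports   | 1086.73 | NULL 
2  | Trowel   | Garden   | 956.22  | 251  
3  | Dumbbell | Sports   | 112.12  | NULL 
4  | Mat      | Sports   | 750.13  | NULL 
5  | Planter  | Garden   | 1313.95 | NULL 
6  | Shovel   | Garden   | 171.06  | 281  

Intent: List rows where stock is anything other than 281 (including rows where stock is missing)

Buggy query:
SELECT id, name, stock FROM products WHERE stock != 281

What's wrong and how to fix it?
Bug: 'stock != 281' is unknown when stock is NULL, so NULL rows are silently excluded

Fix: Add an explicit OR stock IS NULL to include the missing-value rows

Corrected query:
SELECT id, name, stock FROM products WHERE stock != 281 OR stock IS NULL

Result:
id | name     | stock
---+----------+------
1  | Ball     | NULL 
2  | Trowel   | 251  
3  | Dumbbell | NULL 
4  | Mat      | NULL 
5  | Planter  | NULL 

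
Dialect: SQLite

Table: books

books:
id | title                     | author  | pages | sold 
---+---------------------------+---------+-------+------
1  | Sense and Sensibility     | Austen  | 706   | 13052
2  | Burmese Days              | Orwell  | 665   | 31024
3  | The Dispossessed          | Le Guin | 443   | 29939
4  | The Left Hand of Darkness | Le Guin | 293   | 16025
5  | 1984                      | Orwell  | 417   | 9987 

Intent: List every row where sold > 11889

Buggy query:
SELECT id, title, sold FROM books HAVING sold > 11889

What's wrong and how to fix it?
Bug: HAVING filters the output of aggregation, but this query has no GROUP BY and no aggregate functions, so SQLite rejects it (HAVING clause on a non-aggregate query); the condition here is per row

Fix: Replace HAVING with WHERE since the condition applies to individual rows

Corrected query:
SELECT id, title, sold FROM books WHERE sold > 11889

Result:
id | title                     | sold 
---+---------------------------+------
1  | Sense and Sensibility     | 13052
2  | Burmese Days              | 31024
3  | The Dispossessed          | 29939
4  | The Left Hand of Darkness | 16025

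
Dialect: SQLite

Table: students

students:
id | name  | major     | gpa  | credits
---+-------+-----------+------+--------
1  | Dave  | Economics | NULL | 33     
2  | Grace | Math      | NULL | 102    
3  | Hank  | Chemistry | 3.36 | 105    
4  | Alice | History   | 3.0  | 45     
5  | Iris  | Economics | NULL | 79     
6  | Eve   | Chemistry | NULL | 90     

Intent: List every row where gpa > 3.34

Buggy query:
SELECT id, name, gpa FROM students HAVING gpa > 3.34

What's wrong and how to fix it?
Bug: HAVING filters the output of aggregation, but this query has no GROUP BY and no aggregate functions, so SQLite rejects it (HAVING clause on a non-aggregate query); the condition here is per row

Fix: Replace HAVING with WHERE since the condition applies to individual rows

Corrected query:
SELECT id, name, gpa FROM students WHERE gpa > 3.34

Result:
id | name | gpa 
---+------+-----
3  | Hank | 3.36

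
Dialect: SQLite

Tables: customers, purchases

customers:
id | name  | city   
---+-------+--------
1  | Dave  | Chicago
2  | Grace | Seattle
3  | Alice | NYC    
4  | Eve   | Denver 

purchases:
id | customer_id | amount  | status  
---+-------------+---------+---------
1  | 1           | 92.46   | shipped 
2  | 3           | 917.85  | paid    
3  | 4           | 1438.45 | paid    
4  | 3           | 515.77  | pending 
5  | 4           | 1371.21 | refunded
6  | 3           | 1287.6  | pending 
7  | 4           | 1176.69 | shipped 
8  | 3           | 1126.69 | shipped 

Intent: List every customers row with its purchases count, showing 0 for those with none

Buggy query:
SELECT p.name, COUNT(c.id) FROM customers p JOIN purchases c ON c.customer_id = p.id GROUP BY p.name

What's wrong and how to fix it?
Bug: An inner join excludes parents with zero children

Fix: Use LEFT JOIN so parents without children still appear (COUNT(c.id) gives 0)

Corrected query:
SELECT p.name, COUNT(c.id) FROM customers p LEFT JOIN purchases c ON c.customer_id = p.id GROUP BY p.name

Result:
name  | COUNT(c.id)
------+------------
Alice | 4          
Dave  | 1          
Eve   | 3          
Grace | 0          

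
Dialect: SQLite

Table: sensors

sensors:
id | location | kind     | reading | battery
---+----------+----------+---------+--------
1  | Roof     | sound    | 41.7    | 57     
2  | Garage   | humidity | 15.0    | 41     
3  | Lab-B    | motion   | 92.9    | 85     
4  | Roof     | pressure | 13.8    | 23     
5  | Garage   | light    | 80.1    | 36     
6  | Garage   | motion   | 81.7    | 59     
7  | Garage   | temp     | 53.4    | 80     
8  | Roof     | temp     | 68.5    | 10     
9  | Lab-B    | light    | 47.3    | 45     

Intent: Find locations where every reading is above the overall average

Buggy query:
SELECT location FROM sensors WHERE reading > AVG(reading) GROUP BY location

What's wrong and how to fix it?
Bug: WHERE evaluates per row before aggregation, so AVG() is unavailable

Fix: Use a subquery for AVG and a HAVING MIN(...) filter so the condition holds for every row in the group

Corrected query:
SELECT location FROM sensors GROUP BY location HAVING MIN(reading) > (SELECT AVG(reading) FROM sensors)

Result:
(no rows)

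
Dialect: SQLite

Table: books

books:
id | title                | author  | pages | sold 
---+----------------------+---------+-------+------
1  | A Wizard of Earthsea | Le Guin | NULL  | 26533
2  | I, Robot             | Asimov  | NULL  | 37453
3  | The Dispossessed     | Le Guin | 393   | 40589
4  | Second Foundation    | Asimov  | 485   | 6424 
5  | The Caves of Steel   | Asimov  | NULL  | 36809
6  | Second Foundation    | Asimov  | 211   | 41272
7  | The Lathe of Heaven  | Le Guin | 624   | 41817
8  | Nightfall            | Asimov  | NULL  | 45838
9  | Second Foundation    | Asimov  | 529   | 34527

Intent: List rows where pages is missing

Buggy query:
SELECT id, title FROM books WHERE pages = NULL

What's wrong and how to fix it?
Bug: Comparing to NULL with '=' never matches; NULL = NULL is unknown, not true

Fix: Use IS NULL to test for NULL

Corrected query:
SELECT id, title FROM books WHERE pages IS NULL

Result:
id | title               
---+---------------------
1  | A Wizard of Earthsea
2  | I, Robot            
5  | The Caves of Steel  
8  | Nightfall           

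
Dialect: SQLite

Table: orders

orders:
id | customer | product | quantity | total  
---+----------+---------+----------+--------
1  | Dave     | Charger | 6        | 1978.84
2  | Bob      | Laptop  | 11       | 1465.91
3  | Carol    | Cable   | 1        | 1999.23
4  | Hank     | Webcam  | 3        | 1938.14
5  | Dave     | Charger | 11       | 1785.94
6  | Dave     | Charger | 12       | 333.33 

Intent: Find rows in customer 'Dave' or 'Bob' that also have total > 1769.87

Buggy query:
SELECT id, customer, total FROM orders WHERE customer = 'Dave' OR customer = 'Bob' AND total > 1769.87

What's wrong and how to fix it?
Bug: Without parentheses, AND is evaluated before OR, so the total filter only applies to the 'Bob' branch

Fix: Group the OR with parentheses (or use IN), then AND the threshold

Corrected query:
SELECT id, customer, total FROM orders WHERE (customer = 'Dave' OR customer = 'Bob') AND total > 1769.87

Result:
id | customer | total  
---+----------+--------
1  | Dave     | 1978.84
5  | Dave     | 1785.94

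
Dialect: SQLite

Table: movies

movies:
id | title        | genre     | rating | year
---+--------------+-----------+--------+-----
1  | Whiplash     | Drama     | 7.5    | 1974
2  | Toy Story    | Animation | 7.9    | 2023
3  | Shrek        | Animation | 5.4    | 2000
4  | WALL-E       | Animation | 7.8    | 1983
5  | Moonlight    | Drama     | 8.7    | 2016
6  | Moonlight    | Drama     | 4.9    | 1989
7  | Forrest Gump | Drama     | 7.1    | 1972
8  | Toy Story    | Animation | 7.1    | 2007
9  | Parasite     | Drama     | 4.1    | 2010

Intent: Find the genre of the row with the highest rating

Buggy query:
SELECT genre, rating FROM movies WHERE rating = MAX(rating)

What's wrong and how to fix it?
Bug: WHERE is evaluated per row; an aggregate over the whole table isn't defined there

Fix: Use a subquery: WHERE rating = (SELECT MAX(rating) FROM movies)

Corrected query:
SELECT genre, rating FROM movies WHERE rating = (SELECT MAX(rating) FROM movies)

Result:
genre | rating
------+-------
Drama | 8.7   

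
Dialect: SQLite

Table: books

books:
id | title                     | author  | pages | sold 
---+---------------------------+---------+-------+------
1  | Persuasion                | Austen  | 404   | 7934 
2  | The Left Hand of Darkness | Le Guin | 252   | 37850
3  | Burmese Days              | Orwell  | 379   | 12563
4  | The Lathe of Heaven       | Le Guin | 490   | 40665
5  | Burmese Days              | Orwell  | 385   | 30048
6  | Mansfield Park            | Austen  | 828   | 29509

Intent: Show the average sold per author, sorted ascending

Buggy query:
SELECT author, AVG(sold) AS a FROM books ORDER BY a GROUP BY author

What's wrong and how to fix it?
Bug: ORDER BY appears before GROUP BY; SQL clause order requires GROUP BY first

Fix: Reorder: SELECT … FROM … GROUP BY … ORDER BY …

Corrected query:
SELECT author, AVG(sold) AS a FROM books GROUP BY author ORDER BY a

Result:
author  | a      
--------+--------
Austen  | 18721.5
Orwell  | 21305.5
Le Guin | 39257.5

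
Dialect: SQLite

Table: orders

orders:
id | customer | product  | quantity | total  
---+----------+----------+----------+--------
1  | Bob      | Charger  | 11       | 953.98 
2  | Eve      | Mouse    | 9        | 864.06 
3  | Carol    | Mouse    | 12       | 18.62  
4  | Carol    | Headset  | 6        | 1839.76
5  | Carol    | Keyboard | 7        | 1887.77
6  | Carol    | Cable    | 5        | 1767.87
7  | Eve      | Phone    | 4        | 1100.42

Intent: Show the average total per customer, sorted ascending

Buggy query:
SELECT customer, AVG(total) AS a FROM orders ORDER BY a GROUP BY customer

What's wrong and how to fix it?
Bug: GROUP BY must precede ORDER BY

Fix: Move ORDER BY to the end, after GROUP BY

Corrected query:
SELECT customer, AVG(total) AS a FROM orders GROUP BY customer ORDER BY a

Result:
customer | a       
---------+---------
Bob      | 953.98  
Eve      | 982.24  
Carol    | 1378.505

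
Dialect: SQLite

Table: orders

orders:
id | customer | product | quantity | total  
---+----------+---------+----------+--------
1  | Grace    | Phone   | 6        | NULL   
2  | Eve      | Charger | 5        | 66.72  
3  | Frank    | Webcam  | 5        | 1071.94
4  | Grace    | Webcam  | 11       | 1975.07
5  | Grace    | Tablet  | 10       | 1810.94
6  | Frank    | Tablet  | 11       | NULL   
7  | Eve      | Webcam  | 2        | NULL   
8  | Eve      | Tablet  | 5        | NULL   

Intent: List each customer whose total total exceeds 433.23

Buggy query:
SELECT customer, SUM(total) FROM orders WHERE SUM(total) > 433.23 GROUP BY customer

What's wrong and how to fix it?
Bug: SUM(total) is an aggregate, but WHERE filters rows before aggregation

Fix: Use HAVING (which filters groups after aggregation) instead of WHERE

Corrected query:
SELECT customer, SUM(total) FROM orders GROUP BY customer HAVING SUM(total) > 433.23

Result:
customer | SUM(total)
---------+-----------
Frank    | 1071.94   
Grace    | 3786.01   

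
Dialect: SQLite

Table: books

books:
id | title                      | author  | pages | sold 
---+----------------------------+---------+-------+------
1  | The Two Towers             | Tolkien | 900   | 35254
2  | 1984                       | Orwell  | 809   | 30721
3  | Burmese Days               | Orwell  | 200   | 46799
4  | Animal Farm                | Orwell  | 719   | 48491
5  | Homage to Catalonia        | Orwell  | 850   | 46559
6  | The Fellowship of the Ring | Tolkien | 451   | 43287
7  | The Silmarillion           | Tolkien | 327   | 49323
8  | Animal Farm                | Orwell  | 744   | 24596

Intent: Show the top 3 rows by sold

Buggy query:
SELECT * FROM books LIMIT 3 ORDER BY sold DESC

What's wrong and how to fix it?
Bug: ORDER BY cannot follow LIMIT; LIMIT is the final clause

Fix: Swap the clauses: ORDER BY first, then LIMIT

Corrected query:
SELECT * FROM books ORDER BY sold DESC LIMIT 3

Result:
id | title            | author  | pages | sold 
---+------------------+---------+-------+------
7  | The Silmarillion | Tolkien | 327   | 49323
4  | Animal Farm      | Orwell  | 719   | 48491
3  | Burmese Days     | Orwell  | 200   | 46799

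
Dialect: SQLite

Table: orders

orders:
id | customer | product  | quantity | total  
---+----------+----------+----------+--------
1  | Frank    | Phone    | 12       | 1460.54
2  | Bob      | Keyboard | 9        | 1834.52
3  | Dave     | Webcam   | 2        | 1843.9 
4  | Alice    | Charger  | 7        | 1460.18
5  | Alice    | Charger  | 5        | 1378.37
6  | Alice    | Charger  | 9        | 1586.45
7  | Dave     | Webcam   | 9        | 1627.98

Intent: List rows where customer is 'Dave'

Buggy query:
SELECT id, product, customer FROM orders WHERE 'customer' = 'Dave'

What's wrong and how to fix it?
Bug: Single quotes denote string literals in SQL; the column name is being compared as a constant string

Fix: Remove the quotes around the column name (or use double quotes for an identifier)

Corrected query:
SELECT id, product, customer FROM orders WHERE customer = 'Dave'

Result:
id | product | customer
---+---------+---------
3  | Webcam  | Dave    
7  | Webcam  | Dave    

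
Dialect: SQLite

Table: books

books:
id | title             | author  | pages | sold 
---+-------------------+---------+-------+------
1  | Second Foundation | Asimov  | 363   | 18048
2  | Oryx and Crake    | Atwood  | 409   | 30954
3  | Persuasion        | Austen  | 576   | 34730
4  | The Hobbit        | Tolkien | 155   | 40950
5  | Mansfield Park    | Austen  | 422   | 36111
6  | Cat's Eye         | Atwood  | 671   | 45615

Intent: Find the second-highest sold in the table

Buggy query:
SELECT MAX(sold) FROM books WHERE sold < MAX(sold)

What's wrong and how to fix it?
Bug: MAX(sold) on the right of the comparison is an aggregate-in-WHERE error

Fix: Put the inner MAX in a scalar subquery

Corrected query:
SELECT MAX(sold) FROM books WHERE sold < (SELECT MAX(sold) FROM books)

Result:
MAX(sold)
---------
40950    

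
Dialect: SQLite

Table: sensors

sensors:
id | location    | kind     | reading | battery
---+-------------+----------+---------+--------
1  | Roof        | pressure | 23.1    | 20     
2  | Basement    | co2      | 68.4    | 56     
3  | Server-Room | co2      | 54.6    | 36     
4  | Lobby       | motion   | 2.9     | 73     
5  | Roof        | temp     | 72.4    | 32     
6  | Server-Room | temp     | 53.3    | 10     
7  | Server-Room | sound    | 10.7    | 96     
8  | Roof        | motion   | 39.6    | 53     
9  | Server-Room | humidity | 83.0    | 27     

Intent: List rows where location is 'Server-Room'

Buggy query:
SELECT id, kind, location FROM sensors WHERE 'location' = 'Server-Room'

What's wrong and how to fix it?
Bug: 'location' in single quotes is a string literal, not the column; the comparison is literal-vs-literal and never true

Fix: Remove the quotes around the column name (or use double quotes for an identifier)

Corrected query:
SELECT id, kind, location FROM sensors WHERE location = 'Server-Room'

Result:
id | kind     | location   
---+----------+------------
3  | co2      | Server-Room
6  | temp     | Server-Room
7  | sound    | Server-Room
9  | humidity | Server-Room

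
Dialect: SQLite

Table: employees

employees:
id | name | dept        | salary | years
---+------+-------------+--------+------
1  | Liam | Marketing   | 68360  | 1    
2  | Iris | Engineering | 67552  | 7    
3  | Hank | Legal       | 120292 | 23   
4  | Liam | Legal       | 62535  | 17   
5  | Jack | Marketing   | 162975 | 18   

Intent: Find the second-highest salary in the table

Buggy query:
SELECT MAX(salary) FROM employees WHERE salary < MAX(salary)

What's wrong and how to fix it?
Bug: MAX(salary) on the right of the comparison is an aggregate-in-WHERE error

Fix: Put the inner MAX in a scalar subquery

Corrected query:
SELECT MAX(salary) FROM employees WHERE salary < (SELECT MAX(salary) FROM employees)

Result:
MAX(salary)
-----------
120292     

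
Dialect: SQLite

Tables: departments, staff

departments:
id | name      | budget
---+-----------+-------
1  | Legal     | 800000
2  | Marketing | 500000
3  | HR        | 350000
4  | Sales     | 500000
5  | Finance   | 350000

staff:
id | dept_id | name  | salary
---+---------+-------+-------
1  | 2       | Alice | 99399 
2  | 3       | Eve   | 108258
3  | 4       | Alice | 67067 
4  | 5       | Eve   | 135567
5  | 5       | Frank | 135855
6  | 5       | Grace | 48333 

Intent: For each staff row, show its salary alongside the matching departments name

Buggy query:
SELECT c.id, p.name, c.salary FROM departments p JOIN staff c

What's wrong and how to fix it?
Bug: JOIN with no ON clause produces a cartesian product; every staff row pairs with every departments row

Fix: Add ON c.dept_id = p.id to the JOIN

Corrected query:
SELECT c.id, p.name, c.salary FROM departments p JOIN staff c ON c.dept_id = p.id

Result:
id | name      | salary
---+-----------+-------
1  | Marketing | 99399 
2  | HR        | 108258
3  | Sales     | 67067 
4  | Finance   | 135567
5  | Finance   | 135855
6  | Finance   | 48333 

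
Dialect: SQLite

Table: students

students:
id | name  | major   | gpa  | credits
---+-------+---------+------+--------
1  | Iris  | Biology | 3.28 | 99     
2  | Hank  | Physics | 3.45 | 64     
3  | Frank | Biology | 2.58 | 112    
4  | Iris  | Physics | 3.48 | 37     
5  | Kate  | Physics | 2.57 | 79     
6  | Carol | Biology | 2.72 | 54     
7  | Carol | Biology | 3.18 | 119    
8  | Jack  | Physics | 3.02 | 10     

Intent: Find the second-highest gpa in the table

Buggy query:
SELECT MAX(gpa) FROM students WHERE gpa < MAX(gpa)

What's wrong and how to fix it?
Bug: MAX(gpa) on the right of the comparison is an aggregate-in-WHERE error

Fix: Compute the overall MAX in a subquery, then take MAX of rows below it

Corrected query:
SELECT MAX(gpa) FROM students WHERE gpa < (SELECT MAX(gpa) FROM students)

Result:
MAX(gpa)
--------
3.45    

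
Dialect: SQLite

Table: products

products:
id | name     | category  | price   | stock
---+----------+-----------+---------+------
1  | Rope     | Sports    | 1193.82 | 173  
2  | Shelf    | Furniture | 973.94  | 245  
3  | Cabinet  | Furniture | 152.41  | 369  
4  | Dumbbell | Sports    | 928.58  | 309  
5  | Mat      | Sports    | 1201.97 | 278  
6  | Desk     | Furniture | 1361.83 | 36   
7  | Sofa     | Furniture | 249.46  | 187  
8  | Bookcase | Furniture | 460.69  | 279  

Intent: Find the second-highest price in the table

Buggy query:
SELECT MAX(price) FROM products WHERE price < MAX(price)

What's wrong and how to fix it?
Bug: MAX(price) on the right of the comparison is an aggregate-in-WHERE error

Fix: Put the inner MAX in a scalar subquery

Corrected query:
SELECT MAX(price) FROM products WHERE price < (SELECT MAX(price) FROM products)

Result:
MAX(price)
----------
1201.97   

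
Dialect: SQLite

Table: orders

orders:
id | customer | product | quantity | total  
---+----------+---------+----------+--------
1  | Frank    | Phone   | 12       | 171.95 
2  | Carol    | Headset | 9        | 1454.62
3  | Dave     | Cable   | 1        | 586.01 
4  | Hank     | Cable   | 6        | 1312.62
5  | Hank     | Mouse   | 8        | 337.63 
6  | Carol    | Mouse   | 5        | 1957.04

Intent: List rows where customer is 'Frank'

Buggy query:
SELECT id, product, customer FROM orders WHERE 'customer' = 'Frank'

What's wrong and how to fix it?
Bug: 'customer' in single quotes is a string literal, not the column; the comparison is literal-vs-literal and never true

Fix: Remove the quotes around the column name (or use double quotes for an identifier)

Corrected query:
SELECT id, product, customer FROM orders WHERE customer = 'Frank'

Result:
id | product | customer
---+---------+---------
1  | Phone   | Frank   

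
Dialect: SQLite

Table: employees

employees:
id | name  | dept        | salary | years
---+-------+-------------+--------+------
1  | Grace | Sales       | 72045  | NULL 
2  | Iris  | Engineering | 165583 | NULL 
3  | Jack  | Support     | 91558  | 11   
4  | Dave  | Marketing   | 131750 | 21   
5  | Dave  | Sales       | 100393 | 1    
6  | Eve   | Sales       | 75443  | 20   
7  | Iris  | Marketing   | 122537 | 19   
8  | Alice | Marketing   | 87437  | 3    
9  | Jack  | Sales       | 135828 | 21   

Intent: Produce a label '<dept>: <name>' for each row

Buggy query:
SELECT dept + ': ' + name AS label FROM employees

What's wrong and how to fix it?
Bug: SQLite uses || for string concatenation; + coerces text to numbers (yielding 0)

Fix: Use the || operator for string concatenation

Corrected query:
SELECT dept || ': ' || name AS label FROM employees

Result:
label            
-----------------
Sales: Grace     
Engineering: Iris
Support: Jack    
Marketing: Dave  
Sales: Dave      
Sales: Eve       
Marketing: Iris  
Marketing: Alice 
Sales: Jack      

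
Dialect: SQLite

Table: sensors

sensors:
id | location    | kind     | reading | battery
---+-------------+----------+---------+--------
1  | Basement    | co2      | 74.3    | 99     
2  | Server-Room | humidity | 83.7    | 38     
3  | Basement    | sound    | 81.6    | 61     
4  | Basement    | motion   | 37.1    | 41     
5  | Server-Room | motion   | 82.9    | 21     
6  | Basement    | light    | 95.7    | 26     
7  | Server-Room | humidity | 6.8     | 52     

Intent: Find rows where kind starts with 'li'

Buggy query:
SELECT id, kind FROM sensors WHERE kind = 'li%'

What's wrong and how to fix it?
Bug: '=' compares the literal string including the % character; pattern matching needs LIKE

Fix: Use LIKE for wildcard pattern matching

Corrected query:
SELECT id, kind FROM sensors WHERE kind LIKE 'li%'

Result:
id | kind 
---+------
6  | light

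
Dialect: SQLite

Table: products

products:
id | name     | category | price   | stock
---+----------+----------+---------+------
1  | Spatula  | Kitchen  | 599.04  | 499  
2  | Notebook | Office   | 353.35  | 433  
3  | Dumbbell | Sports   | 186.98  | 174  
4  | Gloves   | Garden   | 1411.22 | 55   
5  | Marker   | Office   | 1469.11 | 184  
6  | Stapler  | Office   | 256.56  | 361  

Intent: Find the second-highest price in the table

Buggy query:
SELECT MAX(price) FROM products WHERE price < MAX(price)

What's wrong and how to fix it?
Bug: MAX(price) on the right of the comparison is an aggregate-in-WHERE error

Fix: Compute the overall MAX in a subquery, then take MAX of rows below it

Corrected query:
SELECT MAX(price) FROM products WHERE price < (SELECT MAX(price) FROM products)

Result:
MAX(price)
----------
1411.22   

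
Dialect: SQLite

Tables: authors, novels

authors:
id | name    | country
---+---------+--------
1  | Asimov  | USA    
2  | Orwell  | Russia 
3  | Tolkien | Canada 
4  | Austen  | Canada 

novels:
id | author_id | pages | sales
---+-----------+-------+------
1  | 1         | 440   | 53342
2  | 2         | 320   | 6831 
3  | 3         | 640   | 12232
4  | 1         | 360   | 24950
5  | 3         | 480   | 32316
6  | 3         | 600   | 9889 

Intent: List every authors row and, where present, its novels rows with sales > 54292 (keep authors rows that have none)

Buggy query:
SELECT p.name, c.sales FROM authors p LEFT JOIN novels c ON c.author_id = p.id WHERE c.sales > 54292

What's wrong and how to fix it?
Bug: A WHERE condition on the right-hand table after LEFT JOIN drops unmatched parents

Fix: Move the right-table condition into the ON clause so unmatched parents are kept

Corrected query:
SELECT p.name, c.sales FROM authors p LEFT JOIN novels c ON c.author_id = p.id AND c.sales > 54292

Result:
name    | sales
--------+------
Asimov  | NULL 
Orwell  | NULL 
Tolkien | NULL 
Austen  | NULL 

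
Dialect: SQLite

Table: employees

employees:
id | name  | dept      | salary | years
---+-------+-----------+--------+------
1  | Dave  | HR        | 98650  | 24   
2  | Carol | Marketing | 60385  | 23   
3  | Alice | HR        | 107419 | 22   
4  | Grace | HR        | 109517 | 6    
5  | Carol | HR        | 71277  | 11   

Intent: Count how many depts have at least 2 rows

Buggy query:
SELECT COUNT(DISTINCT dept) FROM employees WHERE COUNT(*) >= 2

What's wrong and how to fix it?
Bug: WHERE filters individual rows, not groups, so a group-level COUNT is invalid there

Fix: Group first with HAVING COUNT(*) >= 2, then COUNT the resulting groups

Corrected query:
SELECT COUNT(*) FROM (SELECT dept FROM employees GROUP BY dept HAVING COUNT(*) >= 2)

Result:
COUNT(*)
--------
1       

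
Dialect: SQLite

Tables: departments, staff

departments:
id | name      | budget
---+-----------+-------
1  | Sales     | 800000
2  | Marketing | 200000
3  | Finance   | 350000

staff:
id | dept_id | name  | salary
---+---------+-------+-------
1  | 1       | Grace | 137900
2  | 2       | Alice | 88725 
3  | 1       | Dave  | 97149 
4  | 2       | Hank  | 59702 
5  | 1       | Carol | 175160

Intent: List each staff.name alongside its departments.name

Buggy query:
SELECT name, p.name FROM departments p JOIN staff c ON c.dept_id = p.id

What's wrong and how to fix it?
Bug: 'name' exists in both joined tables, so the database can't tell which one is meant

Fix: Qualify the column with its table alias (c.name)

Corrected query:
SELECT c.name, p.name FROM departments p JOIN staff c ON c.dept_id = p.id

Result:
name  | name     
------+----------
Grace | Sales    
Alice | Marketing
Dave  | Sales    
Hank  | Marketing
Carol | Sales    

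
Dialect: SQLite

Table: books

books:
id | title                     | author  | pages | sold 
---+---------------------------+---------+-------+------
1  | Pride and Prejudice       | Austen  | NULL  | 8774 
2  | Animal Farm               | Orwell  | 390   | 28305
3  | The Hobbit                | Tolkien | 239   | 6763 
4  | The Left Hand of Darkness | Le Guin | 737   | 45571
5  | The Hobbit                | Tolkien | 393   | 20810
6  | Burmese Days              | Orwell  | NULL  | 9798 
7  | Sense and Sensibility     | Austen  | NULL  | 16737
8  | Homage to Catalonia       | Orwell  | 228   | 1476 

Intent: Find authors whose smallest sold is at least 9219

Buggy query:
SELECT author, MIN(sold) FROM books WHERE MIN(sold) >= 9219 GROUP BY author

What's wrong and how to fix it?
Bug: Aggregates like MIN are computed per group after WHERE runs

Fix: Replace WHERE with HAVING after the GROUP BY

Corrected query:
SELECT author, MIN(sold) FROM books GROUP BY author HAVING MIN(sold) >= 9219

Result:
author  | MIN(sold)
--------+----------
Le Guin | 45571    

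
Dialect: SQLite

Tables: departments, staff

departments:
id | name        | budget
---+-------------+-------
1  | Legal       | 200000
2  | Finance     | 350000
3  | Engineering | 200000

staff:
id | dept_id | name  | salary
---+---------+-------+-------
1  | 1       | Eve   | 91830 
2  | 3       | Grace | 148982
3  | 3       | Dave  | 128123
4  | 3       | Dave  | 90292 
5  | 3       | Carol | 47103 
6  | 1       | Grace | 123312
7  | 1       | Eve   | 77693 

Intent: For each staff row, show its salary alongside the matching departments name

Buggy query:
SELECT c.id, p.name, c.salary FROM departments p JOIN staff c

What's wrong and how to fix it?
Bug: JOIN with no ON clause produces a cartesian product; every staff row pairs with every departments row

Fix: Specify the join condition linking the foreign key to the parent id

Corrected query:
SELECT c.id, p.name, c.salary FROM departments p JOIN staff c ON c.dept_id = p.id

Result:
id | name        | salary
---+-------------+-------
1  | Legal       | 91830 
2  | Engineering | 148982
3  | Engineering | 128123
4  | Engineering | 90292 
5  | Engineering | 47103 
6  | Legal       | 123312
7  | Legal       | 77693 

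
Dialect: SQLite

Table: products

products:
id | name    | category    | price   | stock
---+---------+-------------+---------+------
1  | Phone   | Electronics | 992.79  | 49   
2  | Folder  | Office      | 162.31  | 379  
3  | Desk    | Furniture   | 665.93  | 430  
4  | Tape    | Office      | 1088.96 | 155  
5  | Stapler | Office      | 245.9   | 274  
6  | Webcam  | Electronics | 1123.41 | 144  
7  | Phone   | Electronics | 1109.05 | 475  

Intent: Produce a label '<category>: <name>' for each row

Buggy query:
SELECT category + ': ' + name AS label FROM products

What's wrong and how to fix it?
Bug: '+' is numeric addition; on text columns SQLite converts them to 0 instead of concatenating

Fix: Use the || operator for string concatenation

Corrected query:
SELECT category || ': ' || name AS label FROM products

Result:
label              
-------------------
Electronics: Phone 
Office: Folder     
Furniture: Desk    
Office: Tape       
Office: Stapler    
Electronics: Webcam
Electronics: Phone 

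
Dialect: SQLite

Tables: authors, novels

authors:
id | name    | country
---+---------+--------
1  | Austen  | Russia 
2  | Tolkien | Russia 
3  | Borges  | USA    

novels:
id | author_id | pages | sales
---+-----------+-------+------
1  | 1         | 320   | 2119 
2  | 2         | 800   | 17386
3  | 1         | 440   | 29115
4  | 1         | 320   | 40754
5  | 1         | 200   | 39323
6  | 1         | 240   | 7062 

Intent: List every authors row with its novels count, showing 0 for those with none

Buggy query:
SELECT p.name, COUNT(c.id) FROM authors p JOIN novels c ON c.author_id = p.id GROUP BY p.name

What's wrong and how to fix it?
Bug: An inner join excludes parents with zero children

Fix: Switch to LEFT JOIN to retain unmatched parent rows

Corrected query:
SELECT p.name, COUNT(c.id) FROM authors p LEFT JOIN novels c ON c.author_id = p.id GROUP BY p.name

Result:
name    | COUNT(c.id)
--------+------------
Austen  | 5          
Borges  | 0          
Tolkien | 1          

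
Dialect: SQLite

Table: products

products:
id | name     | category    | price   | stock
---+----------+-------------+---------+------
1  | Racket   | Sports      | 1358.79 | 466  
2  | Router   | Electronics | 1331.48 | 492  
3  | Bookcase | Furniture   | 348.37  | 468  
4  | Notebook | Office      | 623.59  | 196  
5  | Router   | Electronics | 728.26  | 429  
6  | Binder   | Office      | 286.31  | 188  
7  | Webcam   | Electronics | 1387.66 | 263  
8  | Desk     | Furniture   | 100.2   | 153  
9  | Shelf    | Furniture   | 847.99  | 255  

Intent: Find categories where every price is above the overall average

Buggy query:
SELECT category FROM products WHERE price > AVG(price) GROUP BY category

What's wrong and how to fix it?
Bug: WHERE evaluates per row before aggregation, so AVG() is unavailable

Fix: Use a subquery for AVG and a HAVING MIN(...) filter so the condition holds for every row in the group

Corrected query:
SELECT category FROM products GROUP BY category HAVING MIN(price) > (SELECT AVG(price) FROM products)

Result:
category
--------
Sports  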